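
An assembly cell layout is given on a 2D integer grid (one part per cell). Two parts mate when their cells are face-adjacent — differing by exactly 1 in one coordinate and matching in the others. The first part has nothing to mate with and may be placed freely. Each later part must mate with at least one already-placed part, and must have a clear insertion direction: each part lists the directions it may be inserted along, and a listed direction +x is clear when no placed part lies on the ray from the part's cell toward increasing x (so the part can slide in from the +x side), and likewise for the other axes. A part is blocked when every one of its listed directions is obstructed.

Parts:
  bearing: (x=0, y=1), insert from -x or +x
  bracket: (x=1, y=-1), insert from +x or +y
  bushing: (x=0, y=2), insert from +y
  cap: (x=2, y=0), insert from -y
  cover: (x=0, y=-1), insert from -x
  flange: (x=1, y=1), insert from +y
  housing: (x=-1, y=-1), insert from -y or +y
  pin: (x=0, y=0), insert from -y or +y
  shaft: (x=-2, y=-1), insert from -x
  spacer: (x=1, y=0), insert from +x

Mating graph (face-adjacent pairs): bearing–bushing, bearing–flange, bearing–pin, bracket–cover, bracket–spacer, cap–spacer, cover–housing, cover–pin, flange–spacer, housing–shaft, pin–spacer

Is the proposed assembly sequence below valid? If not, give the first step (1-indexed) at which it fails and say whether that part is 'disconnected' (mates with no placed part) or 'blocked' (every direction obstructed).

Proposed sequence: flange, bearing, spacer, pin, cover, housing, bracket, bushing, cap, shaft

Valid

1. flange@(1, 1) [+y clear] — {flange}
2. bearing@(0, 1) [-x clear] — {bearing, flange}
3. spacer@(1, 0) [+x clear] — {bearing, flange, spacer}
4. pin@(0, 0) [-y clear] — {bearing, flange, pin, spacer}
5. cover@(0, -1) [-x clear] — {bearing, cover, flange, pin, spacer}
6. housing@(-1, -1) [-y clear] — {bearing, cover, flange, housing, pin, spacer}
7. bracket@(1, -1) [+x clear] — {bearing, bracket, cover, flange, housing, pin, spacer}
8. bushing@(0, 2) [+y clear] — {bearing, bracket, bushing, cover, flange, housing, pin, spacer}
9. cap@(2, 0) [-y clear] — {bearing, bracket, bushing, cap, cover, flange, housing, pin, spacer}
10. shaft@(-2, -1) [-x clear] — {bearing, bracket, bushing, cap, cover, flange, housing, pin, shaft, spacer}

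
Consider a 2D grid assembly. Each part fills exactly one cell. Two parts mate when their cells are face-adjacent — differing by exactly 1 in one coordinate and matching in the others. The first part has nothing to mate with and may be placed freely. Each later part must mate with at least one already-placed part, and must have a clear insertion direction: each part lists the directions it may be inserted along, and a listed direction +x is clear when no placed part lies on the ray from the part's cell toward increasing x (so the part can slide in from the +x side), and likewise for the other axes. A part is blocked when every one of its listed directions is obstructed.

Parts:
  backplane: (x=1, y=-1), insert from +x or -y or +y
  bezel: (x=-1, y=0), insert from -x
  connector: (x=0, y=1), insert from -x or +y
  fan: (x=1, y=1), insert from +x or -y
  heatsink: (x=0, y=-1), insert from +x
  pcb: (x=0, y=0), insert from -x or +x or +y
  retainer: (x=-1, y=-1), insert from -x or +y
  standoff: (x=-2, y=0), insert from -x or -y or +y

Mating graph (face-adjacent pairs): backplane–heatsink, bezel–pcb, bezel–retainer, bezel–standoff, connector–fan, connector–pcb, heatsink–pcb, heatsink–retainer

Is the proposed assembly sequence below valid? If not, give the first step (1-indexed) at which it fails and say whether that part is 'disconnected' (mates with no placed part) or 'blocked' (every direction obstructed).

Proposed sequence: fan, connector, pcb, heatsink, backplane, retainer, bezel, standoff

1. fan@(1, 1) [+x clear] — {fan}
2. connector@(0, 1) [-x clear] — {connector, fan}
3. pcb@(0, 0) [-x clear] — {connector, fan, pcb}
4. heatsink@(0, -1) [+x clear] — {connector, fan, heatsink, pcb}
5. backplane@(1, -1) [+x clear] — {backplane, connector, fan, heatsink, pcb}
6. retainer@(-1, -1) [-x clear] — {backplane, connector, fan, heatsink, pcb, retainer}
7. bezel@(-1, 0) [-x clear] — {backplane, bezel, connector, fan, heatsink, pcb, retainer}
8. standoff@(-2, 0) [-x clear] — {backplane, bezel, connector, fan, heatsink, pcb, retainer, standoff}

Valid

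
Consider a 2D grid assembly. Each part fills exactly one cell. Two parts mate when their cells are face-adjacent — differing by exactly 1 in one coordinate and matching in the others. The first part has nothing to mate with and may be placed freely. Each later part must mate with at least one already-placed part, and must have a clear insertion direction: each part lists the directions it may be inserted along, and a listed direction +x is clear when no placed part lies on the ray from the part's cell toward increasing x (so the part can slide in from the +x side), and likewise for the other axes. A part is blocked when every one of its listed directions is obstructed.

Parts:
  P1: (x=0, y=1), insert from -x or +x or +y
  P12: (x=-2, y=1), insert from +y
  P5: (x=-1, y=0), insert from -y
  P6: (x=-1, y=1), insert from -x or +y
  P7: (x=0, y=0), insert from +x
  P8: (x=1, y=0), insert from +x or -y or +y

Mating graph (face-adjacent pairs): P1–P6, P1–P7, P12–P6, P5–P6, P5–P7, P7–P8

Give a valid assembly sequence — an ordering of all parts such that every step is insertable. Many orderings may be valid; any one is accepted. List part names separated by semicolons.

1. P5@(-1, 0) [-y clear] — {P5}
2. P6@(-1, 1) [-x clear] — {P5, P6}
3. P1@(0, 1) [+x clear] — {P1, P5, P6}
4. P12@(-2, 1) [+y clear] — {P1, P12, P5, P6}
5. P7@(0, 0) [+x clear] — {P1, P12, P5, P6, P7}
6. P8@(1, 0) [+x clear] — {P1, P12, P5, P6, P7, P8}

P5; P6; P1; P12; P7; P8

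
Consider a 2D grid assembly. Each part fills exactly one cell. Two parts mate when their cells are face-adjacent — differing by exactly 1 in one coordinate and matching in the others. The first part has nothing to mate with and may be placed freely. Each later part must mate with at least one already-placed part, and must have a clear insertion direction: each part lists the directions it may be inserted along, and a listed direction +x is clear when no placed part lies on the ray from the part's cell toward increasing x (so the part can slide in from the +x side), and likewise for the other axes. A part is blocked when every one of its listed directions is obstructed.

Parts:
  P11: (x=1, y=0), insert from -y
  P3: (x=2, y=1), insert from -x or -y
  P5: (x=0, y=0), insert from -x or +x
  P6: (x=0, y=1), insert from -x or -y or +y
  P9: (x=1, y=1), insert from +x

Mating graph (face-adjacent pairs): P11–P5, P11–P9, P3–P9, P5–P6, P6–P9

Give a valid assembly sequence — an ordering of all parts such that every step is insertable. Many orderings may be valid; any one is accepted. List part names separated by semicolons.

1. P5@(0, 0) [-x clear] — {P5}
2. P11@(1, 0) [-y clear] — {P11, P5}
3. P6@(0, 1) [-x clear] — {P11, P5, P6}
4. P9@(1, 1) [+x clear] — {P11, P5, P6, P9}
5. P3@(2, 1) [-y clear] — {P11, P3, P5, P6, P9}

P5; P11; P6; P9; P3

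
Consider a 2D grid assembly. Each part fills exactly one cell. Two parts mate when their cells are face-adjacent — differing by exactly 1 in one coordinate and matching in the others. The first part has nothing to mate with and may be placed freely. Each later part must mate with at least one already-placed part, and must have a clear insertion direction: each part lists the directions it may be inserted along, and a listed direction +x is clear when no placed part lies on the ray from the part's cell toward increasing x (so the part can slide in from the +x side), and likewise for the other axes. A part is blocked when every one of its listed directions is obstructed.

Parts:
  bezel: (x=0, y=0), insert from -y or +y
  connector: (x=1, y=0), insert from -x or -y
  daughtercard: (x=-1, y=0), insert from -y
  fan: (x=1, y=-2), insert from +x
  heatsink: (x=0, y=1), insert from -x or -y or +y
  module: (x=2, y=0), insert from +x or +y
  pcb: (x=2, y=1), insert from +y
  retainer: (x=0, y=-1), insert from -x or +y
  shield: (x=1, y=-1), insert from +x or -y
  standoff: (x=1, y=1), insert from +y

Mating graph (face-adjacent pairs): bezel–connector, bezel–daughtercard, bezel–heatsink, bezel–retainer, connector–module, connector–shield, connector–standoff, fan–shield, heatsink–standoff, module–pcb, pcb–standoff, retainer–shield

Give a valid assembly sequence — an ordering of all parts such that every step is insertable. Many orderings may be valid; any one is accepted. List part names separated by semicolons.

heatsink; bezel; connector; daughtercard; module; retainer; standoff; shield; fan; pcb

1. heatsink@(0, 1) [-x clear] — {heatsink}
2. bezel@(0, 0) [-y clear] — {bezel, heatsink}
3. connector@(1, 0) [-y clear] — {bezel, connector, heatsink}
4. daughtercard@(-1, 0) [-y clear] — {bezel, connector, daughtercard, heatsink}
5. module@(2, 0) [+x clear] — {bezel, connector, daughtercard, heatsink, module}
6. retainer@(0, -1) [-x clear] — {bezel, connector, daughtercard, heatsink, module, retainer}
7. standoff@(1, 1) [+y clear] — {bezel, connector, daughtercard, heatsink, module, retainer, standoff}
8. shield@(1, -1) [+x clear] — {bezel, connector, daughtercard, heatsink, module, retainer, shield, standoff}
9. fan@(1, -2) [+x clear] — {bezel, connector, daughtercard, fan, heatsink, module, retainer, shield, standoff}
10. pcb@(2, 1) [+y clear] — {bezel, connector, daughtercard, fan, heatsink, module, pcb, retainer, shield, standoff}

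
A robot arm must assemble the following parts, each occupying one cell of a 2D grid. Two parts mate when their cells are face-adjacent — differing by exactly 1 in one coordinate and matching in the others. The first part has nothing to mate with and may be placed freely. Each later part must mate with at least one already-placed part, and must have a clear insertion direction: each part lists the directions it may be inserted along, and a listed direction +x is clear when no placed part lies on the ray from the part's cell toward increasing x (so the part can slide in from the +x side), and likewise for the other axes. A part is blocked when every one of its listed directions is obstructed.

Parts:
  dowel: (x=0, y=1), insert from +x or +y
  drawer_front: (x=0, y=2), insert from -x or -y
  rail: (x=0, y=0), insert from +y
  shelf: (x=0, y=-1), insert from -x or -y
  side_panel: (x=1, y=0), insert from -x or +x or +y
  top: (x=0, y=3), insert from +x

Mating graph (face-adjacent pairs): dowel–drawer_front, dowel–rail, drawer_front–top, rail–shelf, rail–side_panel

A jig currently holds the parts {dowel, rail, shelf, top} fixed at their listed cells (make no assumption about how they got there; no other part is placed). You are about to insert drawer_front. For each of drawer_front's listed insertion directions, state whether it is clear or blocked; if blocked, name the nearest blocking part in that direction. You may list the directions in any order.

-x: ray from drawer_front(0, 2) has no placed part ⇒ clear
-y: nearest on ray is dowel@(0, 1) ⇒ blocked

-x: clear; -y: blocked by dowel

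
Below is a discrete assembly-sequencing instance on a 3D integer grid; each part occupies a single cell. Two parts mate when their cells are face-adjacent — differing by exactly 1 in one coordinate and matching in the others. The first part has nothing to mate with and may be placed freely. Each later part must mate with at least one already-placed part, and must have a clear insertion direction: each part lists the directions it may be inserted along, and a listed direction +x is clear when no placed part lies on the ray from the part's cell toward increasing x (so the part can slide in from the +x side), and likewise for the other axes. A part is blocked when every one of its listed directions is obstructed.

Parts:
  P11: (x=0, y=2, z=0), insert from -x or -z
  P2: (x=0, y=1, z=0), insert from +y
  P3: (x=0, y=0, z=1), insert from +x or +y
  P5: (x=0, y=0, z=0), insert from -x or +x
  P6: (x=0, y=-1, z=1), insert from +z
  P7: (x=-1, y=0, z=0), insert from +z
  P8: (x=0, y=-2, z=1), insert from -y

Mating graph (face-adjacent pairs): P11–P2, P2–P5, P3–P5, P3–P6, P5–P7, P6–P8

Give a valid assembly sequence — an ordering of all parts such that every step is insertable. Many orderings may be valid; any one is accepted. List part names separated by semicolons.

1. P6@(0, -1, 1) [+z clear] — {P6}
2. P8@(0, -2, 1) [-y clear] — {P6, P8}
3. P3@(0, 0, 1) [+x clear] — {P3, P6, P8}
4. P5@(0, 0, 0) [-x clear] — {P3, P5, P6, P8}
5. P7@(-1, 0, 0) [+z clear] — {P3, P5, P6, P7, P8}
6. P2@(0, 1, 0) [+y clear] — {P2, P3, P5, P6, P7, P8}
7. P11@(0, 2, 0) [-x clear] — {P11, P2, P3, P5, P6, P7, P8}

P6; P8; P3; P5; P7; P2; P11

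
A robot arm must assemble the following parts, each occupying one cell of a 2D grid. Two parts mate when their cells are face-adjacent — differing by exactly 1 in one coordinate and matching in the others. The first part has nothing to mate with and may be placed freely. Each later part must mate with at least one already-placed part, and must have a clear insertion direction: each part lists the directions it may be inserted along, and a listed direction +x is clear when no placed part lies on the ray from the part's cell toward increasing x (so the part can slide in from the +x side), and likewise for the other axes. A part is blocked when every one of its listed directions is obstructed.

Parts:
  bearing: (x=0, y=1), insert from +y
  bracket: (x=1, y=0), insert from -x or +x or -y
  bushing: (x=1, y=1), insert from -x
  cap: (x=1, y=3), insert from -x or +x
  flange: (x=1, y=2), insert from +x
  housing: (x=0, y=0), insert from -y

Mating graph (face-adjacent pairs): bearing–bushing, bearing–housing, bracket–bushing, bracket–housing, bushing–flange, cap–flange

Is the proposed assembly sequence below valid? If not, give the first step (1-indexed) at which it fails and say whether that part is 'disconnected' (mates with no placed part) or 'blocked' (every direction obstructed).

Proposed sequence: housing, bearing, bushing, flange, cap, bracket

1. housing@(0, 0) [-y clear] — {housing}
2. bearing@(0, 1) [+y clear] — {bearing, housing}
3. bushing@(1, 1) — -x all obstructed ⇒ blocked

Invalid at step 3 (blocked)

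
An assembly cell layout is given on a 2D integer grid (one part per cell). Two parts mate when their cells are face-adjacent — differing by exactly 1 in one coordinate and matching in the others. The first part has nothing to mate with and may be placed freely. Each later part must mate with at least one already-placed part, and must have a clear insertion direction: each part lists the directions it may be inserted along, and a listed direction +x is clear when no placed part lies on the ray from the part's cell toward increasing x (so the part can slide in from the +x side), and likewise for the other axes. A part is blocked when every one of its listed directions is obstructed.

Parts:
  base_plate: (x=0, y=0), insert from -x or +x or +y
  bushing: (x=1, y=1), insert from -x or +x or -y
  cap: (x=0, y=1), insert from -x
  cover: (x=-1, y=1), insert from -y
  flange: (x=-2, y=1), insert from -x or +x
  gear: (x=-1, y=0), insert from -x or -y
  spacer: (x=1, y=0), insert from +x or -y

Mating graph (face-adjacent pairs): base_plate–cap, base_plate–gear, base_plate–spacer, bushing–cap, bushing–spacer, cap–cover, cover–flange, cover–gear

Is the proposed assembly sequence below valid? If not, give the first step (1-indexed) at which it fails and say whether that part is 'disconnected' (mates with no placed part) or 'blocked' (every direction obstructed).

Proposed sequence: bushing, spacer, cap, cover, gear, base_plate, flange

Invalid at step 6 (blocked)

1. bushing@(1, 1) [-x clear] — {bushing}
2. spacer@(1, 0) [+x clear] — {bushing, spacer}
3. cap@(0, 1) [-x clear] — {bushing, cap, spacer}
4. cover@(-1, 1) [-y clear] — {bushing, cap, cover, spacer}
5. gear@(-1, 0) [-x clear] — {bushing, cap, cover, gear, spacer}
6. base_plate@(0, 0) — -x/+x/+y all obstructed ⇒ blocked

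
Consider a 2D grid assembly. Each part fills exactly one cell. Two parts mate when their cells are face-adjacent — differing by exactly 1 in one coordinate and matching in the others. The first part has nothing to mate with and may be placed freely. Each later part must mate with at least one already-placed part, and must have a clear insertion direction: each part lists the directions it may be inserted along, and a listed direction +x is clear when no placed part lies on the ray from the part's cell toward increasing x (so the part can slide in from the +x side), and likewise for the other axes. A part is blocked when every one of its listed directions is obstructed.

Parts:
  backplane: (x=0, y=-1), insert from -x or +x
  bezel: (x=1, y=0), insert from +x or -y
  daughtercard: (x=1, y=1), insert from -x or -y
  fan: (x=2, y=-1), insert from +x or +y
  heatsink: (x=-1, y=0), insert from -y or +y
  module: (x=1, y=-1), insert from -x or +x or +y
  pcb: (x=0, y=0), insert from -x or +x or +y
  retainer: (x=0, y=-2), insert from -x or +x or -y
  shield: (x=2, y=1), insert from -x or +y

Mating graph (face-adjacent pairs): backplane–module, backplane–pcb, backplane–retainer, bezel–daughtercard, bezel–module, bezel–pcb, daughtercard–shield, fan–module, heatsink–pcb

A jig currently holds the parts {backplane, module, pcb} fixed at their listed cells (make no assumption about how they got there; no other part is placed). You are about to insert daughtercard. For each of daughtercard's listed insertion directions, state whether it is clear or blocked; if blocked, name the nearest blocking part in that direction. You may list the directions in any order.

-x: clear; -y: blocked by module

-x: ray from daughtercard(1, 1) has no placed part ⇒ clear
-y: nearest on ray is module@(1, -1) ⇒ blocked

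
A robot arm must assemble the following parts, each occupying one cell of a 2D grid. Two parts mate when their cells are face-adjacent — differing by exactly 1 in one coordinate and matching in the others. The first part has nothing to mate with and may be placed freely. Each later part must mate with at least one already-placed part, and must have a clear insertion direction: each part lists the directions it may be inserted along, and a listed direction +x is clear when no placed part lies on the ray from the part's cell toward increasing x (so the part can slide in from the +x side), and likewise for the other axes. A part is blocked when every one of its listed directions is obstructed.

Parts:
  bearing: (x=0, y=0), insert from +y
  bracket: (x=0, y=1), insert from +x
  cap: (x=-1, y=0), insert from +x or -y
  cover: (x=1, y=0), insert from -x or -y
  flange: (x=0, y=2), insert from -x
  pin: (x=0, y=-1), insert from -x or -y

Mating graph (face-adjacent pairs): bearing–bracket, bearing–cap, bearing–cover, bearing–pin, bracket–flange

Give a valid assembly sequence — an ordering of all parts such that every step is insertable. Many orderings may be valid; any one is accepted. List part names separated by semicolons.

1. bearing@(0, 0) [+y clear] — {bearing}
2. bracket@(0, 1) [+x clear] — {bearing, bracket}
3. flange@(0, 2) [-x clear] — {bearing, bracket, flange}
4. cover@(1, 0) [-y clear] — {bearing, bracket, cover, flange}
5. pin@(0, -1) [-x clear] — {bearing, bracket, cover, flange, pin}
6. cap@(-1, 0) [-y clear] — {bearing, bracket, cap, cover, flange, pin}

bearing; bracket; flange; cover; pin; cap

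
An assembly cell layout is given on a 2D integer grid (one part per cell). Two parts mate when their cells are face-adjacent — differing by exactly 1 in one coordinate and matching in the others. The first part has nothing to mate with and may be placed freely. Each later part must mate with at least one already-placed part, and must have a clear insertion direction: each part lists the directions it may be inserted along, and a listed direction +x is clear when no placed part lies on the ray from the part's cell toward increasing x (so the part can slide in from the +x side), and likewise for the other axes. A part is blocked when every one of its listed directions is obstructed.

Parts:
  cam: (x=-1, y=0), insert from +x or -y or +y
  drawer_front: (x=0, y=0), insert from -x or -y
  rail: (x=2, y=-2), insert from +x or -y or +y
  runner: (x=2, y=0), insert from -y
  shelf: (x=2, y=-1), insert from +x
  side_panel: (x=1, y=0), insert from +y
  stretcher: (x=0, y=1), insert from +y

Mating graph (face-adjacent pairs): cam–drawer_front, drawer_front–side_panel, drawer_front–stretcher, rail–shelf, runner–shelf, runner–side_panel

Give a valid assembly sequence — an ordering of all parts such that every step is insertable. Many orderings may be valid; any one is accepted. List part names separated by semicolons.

1. stretcher@(0, 1) [+y clear] — {stretcher}
2. drawer_front@(0, 0) [-x clear] — {drawer_front, stretcher}
3. side_panel@(1, 0) [+y clear] — {drawer_front, side_panel, stretcher}
4. runner@(2, 0) [-y clear] — {drawer_front, runner, side_panel, stretcher}
5. cam@(-1, 0) [-y clear] — {cam, drawer_front, runner, side_panel, stretcher}
6. shelf@(2, -1) [+x clear] — {cam, drawer_front, runner, shelf, side_panel, stretcher}
7. rail@(2, -2) [+x clear] — {cam, drawer_front, rail, runner, shelf, side_panel, stretcher}

stretcher; drawer_front; side_panel; runner; cam; shelf; rail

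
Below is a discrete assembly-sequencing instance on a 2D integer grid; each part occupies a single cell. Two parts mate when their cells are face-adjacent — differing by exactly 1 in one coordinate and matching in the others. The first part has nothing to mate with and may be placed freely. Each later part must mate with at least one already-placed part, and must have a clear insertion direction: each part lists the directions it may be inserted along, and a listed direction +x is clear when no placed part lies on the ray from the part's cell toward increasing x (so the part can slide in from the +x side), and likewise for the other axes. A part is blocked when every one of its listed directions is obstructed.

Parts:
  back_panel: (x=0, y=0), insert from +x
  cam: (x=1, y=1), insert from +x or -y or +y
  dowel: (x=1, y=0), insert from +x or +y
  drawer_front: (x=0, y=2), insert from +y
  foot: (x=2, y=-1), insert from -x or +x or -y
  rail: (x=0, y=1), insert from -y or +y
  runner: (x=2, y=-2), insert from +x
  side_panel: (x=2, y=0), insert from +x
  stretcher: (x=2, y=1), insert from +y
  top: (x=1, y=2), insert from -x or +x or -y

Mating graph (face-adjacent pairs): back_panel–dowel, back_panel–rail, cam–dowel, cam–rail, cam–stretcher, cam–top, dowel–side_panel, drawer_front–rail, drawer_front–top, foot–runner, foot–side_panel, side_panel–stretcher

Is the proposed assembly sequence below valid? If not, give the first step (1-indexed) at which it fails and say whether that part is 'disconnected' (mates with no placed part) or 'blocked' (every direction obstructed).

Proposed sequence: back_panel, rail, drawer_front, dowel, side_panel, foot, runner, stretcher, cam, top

Valid

1. back_panel@(0, 0) [+x clear] — {back_panel}
2. rail@(0, 1) [+y clear] — {back_panel, rail}
3. drawer_front@(0, 2) [+y clear] — {back_panel, drawer_front, rail}
4. dowel@(1, 0) [+x clear] — {back_panel, dowel, drawer_front, rail}
5. side_panel@(2, 0) [+x clear] — {back_panel, dowel, drawer_front, rail, side_panel}
6. foot@(2, -1) [-x clear] — {back_panel, dowel, drawer_front, foot, rail, side_panel}
7. runner@(2, -2) [+x clear] — {back_panel, dowel, drawer_front, foot, rail, runner, side_panel}
8. stretcher@(2, 1) [+y clear] — {back_panel, dowel, drawer_front, foot, rail, runner, side_panel, stretcher}
9. cam@(1, 1) [+y clear] — {back_panel, cam, dowel, drawer_front, foot, rail, runner, side_panel, stretcher}
10. top@(1, 2) [+x clear] — {back_panel, cam, dowel, drawer_front, foot, rail, runner, side_panel, stretcher, top}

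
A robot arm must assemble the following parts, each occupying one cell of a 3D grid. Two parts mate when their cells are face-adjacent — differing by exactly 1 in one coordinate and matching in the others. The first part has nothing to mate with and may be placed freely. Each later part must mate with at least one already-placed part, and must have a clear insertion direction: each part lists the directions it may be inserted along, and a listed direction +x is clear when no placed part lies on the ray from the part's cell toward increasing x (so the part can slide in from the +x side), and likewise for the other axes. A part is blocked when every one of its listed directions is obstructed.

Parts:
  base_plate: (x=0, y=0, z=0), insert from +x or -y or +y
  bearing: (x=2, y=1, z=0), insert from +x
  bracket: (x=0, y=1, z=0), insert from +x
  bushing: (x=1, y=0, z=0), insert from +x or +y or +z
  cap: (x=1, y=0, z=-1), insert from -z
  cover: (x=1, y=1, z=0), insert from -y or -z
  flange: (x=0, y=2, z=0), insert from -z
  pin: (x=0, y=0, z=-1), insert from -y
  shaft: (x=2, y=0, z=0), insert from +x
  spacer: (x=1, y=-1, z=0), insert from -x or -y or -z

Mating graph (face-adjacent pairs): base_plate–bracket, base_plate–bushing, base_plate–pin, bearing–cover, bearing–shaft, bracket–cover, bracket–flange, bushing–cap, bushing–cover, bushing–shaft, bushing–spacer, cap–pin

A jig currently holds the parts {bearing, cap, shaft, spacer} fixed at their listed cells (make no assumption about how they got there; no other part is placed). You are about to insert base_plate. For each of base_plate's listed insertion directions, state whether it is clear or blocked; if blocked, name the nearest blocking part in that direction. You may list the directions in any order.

+x: blocked by shaft; +y: clear; -y: clear

+x: nearest on ray is shaft@(2, 0, 0) ⇒ blocked
-y: ray from base_plate(0, 0, 0) has no placed part ⇒ clear
+y: ray from base_plate(0, 0, 0) has no placed part ⇒ clear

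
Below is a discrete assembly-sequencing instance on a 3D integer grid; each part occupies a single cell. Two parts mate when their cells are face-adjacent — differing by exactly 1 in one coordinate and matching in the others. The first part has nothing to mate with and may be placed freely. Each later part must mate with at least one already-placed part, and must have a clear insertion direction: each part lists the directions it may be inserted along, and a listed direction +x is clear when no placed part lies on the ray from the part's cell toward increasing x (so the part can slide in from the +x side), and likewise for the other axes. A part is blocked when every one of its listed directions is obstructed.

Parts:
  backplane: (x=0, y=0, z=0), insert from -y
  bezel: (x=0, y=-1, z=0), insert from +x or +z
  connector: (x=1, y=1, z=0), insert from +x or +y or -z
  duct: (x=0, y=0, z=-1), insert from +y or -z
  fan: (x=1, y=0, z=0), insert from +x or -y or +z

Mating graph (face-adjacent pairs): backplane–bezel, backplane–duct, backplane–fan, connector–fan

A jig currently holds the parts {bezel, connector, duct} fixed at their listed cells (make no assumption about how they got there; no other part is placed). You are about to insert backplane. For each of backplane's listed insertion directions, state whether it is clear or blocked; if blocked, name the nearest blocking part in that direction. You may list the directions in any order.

-y: nearest on ray is bezel@(0, -1, 0) ⇒ blocked

-y: blocked by bezel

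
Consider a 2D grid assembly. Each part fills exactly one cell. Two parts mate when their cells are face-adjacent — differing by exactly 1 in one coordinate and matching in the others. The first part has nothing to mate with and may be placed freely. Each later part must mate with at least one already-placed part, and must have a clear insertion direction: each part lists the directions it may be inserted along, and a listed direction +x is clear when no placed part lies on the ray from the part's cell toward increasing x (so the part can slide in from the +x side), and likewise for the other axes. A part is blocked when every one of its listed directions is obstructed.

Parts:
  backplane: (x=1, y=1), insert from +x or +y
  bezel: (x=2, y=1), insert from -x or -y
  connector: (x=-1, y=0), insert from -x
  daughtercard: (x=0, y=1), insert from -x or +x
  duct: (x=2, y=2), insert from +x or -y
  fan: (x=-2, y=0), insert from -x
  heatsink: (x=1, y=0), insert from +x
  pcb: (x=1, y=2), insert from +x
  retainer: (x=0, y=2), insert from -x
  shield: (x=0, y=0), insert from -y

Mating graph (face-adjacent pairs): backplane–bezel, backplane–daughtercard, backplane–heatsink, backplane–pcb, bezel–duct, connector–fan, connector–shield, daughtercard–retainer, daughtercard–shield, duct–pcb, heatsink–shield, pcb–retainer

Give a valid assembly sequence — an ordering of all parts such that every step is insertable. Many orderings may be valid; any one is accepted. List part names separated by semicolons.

1. retainer@(0, 2) [-x clear] — {retainer}
2. daughtercard@(0, 1) [-x clear] — {daughtercard, retainer}
3. backplane@(1, 1) [+x clear] — {backplane, daughtercard, retainer}
4. heatsink@(1, 0) [+x clear] — {backplane, daughtercard, heatsink, retainer}
5. pcb@(1, 2) [+x clear] — {backplane, daughtercard, heatsink, pcb, retainer}
6. duct@(2, 2) [+x clear] — {backplane, daughtercard, duct, heatsink, pcb, retainer}
7. bezel@(2, 1) [-y clear] — {backplane, bezel, daughtercard, duct, heatsink, pcb, retainer}
8. shield@(0, 0) [-y clear] — {backplane, bezel, daughtercard, duct, heatsink, pcb, retainer, shield}
9. connector@(-1, 0) [-x clear] — {backplane, bezel, connector, daughtercard, duct, heatsink, pcb, retainer, shield}
10. fan@(-2, 0) [-x clear] — {backplane, bezel, connector, daughtercard, duct, fan, heatsink, pcb, retainer, shield}

retainer; daughtercard; backplane; heatsink; pcb; duct; bezel; shield; connector; fan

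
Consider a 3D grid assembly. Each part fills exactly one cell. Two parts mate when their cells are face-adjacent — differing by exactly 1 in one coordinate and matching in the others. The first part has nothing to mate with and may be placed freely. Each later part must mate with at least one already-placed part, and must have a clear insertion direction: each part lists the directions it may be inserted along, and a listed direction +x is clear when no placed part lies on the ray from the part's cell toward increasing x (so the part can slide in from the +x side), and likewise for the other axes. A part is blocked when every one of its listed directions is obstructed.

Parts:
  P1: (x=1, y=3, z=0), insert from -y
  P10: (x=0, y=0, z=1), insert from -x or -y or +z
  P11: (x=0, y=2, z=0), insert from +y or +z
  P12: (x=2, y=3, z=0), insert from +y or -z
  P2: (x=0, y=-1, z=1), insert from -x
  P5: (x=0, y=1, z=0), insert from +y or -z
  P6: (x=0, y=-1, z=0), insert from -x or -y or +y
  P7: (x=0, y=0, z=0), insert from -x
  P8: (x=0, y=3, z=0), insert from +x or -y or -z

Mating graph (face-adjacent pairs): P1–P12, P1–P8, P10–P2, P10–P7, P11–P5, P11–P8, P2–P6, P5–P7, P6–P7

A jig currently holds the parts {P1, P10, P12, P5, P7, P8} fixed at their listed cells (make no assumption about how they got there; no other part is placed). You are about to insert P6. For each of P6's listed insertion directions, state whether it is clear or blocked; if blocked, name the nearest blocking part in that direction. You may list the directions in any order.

-x: ray from P6(0, -1, 0) has no placed part ⇒ clear
-y: ray from P6(0, -1, 0) has no placed part ⇒ clear
+y: nearest on ray is P7@(0, 0, 0) ⇒ blocked

+y: blocked by P7; -x: clear; -y: clear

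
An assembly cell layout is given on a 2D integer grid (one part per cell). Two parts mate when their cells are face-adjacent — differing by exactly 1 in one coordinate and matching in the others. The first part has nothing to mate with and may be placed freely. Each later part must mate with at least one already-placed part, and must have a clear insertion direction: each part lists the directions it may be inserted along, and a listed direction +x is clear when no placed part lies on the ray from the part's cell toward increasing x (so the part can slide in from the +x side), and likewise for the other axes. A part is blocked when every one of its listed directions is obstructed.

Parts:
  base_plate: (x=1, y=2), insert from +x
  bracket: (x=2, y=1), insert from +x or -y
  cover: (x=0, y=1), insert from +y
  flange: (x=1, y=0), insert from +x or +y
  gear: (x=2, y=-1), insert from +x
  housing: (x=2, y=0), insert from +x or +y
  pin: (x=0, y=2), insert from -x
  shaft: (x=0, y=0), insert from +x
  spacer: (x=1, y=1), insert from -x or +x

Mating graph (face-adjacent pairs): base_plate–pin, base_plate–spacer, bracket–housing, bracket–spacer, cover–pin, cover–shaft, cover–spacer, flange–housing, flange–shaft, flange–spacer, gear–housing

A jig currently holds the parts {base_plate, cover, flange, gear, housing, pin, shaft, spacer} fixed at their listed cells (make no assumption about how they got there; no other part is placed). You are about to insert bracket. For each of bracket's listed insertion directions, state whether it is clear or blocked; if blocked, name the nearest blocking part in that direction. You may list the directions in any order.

+x: ray from bracket(2, 1) has no placed part ⇒ clear
-y: nearest on ray is housing@(2, 0) ⇒ blocked

+x: clear; -y: blocked by housing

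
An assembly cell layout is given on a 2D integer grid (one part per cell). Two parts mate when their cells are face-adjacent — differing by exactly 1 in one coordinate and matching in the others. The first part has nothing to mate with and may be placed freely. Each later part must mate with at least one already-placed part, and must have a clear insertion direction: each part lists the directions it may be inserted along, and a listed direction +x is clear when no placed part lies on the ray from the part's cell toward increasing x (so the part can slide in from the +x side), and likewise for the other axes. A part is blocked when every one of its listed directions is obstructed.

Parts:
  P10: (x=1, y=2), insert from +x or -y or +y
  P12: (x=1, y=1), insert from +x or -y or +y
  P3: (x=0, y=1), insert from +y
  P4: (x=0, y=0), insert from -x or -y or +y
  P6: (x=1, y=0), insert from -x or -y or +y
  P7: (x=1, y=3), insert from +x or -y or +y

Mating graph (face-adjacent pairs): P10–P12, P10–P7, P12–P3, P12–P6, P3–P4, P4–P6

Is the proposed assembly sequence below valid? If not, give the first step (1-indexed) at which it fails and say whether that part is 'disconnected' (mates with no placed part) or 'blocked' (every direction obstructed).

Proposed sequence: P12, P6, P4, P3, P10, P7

Valid

1. P12@(1, 1) [+x clear] — {P12}
2. P6@(1, 0) [-x clear] — {P12, P6}
3. P4@(0, 0) [-x clear] — {P12, P4, P6}
4. P3@(0, 1) [+y clear] — {P12, P3, P4, P6}
5. P10@(1, 2) [+x clear] — {P10, P12, P3, P4, P6}
6. P7@(1, 3) [+x clear] — {P10, P12, P3, P4, P6, P7}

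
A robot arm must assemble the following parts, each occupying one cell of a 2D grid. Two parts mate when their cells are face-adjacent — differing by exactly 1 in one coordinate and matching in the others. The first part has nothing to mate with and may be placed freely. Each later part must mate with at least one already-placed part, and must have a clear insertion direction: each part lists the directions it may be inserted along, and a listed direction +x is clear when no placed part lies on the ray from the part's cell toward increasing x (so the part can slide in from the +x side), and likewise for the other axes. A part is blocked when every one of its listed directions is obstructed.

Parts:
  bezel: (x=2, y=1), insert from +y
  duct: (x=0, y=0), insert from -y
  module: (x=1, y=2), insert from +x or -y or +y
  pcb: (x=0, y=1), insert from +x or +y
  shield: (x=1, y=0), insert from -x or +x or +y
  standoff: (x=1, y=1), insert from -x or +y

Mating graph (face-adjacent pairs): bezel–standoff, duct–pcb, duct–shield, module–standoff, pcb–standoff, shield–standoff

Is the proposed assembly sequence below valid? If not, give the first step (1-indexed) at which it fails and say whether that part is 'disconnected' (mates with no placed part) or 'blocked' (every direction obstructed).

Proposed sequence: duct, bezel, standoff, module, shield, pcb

Invalid at step 2 (disconnected)

1. duct@(0, 0) [-y clear] — {duct}
2. bezel@(2, 1) — no placed neighbour ⇒ disconnected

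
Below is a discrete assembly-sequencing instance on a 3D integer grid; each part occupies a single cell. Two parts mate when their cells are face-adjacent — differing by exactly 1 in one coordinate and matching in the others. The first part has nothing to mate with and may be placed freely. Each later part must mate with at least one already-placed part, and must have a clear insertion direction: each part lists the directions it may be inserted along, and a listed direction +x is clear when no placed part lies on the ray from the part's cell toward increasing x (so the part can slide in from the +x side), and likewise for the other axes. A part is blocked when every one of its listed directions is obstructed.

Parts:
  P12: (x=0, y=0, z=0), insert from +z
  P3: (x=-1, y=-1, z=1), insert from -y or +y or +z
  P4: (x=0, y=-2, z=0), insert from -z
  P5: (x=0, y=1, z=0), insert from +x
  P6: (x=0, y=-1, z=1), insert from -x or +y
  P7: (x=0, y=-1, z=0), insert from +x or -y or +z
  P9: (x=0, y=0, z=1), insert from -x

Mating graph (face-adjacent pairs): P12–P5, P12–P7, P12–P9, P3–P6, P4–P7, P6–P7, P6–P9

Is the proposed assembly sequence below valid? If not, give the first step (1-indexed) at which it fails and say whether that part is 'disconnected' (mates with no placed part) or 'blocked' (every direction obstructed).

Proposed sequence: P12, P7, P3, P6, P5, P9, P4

1. P12@(0, 0, 0) [+z clear] — {P12}
2. P7@(0, -1, 0) [+x clear] — {P12, P7}
3. P3@(-1, -1, 1) — no placed neighbour ⇒ disconnected

Invalid at step 3 (disconnected)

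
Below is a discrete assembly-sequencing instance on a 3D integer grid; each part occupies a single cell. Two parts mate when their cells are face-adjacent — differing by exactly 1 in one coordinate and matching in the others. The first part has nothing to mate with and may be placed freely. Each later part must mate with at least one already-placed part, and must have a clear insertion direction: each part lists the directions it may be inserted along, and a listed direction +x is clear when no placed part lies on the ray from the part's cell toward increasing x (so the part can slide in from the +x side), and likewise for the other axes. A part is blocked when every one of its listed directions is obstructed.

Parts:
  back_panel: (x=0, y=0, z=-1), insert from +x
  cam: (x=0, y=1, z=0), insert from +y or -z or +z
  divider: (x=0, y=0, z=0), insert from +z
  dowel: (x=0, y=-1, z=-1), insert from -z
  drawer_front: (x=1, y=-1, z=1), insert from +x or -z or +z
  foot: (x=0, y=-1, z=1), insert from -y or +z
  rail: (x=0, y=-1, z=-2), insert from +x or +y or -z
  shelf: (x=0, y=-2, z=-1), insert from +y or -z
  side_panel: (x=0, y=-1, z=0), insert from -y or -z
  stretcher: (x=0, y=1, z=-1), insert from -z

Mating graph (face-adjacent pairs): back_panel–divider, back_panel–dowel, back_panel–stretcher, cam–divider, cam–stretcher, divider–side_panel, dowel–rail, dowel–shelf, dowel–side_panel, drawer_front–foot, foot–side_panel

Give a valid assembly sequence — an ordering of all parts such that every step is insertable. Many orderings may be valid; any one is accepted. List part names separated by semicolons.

dowel; side_panel; foot; drawer_front; divider; cam; stretcher; back_panel; shelf; rail

1. dowel@(0, -1, -1) [-z clear] — {dowel}
2. side_panel@(0, -1, 0) [-y clear] — {dowel, side_panel}
3. foot@(0, -1, 1) [-y clear] — {dowel, foot, side_panel}
4. drawer_front@(1, -1, 1) [+x clear] — {dowel, drawer_front, foot, side_panel}
5. divider@(0, 0, 0) [+z clear] — {divider, dowel, drawer_front, foot, side_panel}
6. cam@(0, 1, 0) [+y clear] — {cam, divider, dowel, drawer_front, foot, side_panel}
7. stretcher@(0, 1, -1) [-z clear] — {cam, divider, dowel, drawer_front, foot, side_panel, stretcher}
8. back_panel@(0, 0, -1) [+x clear] — {back_panel, cam, divider, dowel, drawer_front, foot, side_panel, stretcher}
9. shelf@(0, -2, -1) [-z clear] — {back_panel, cam, divider, dowel, drawer_front, foot, shelf, side_panel, stretcher}
10. rail@(0, -1, -2) [+x clear] — {back_panel, cam, divider, dowel, drawer_front, foot, rail, shelf, side_panel, stretcher}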